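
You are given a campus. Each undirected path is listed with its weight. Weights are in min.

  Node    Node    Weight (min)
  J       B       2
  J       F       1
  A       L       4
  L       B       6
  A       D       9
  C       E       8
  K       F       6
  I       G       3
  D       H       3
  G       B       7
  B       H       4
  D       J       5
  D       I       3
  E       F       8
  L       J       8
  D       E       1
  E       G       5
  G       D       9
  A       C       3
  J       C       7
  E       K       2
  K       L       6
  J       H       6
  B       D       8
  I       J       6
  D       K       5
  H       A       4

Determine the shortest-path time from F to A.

11 min

Settle nodes by increasing distance from F:
F: 0
J: 1  (via F)
B: 3  (via J)
D: 6  (via J)
K: 6  (via F)
E: 7  (via D)
H: 7  (via J)
I: 7  (via J)
C: 8  (via J)
L: 9  (via J)
G: 10  (via B)
A: 11  (via H)
Shortest route: F → J → H → A = 11 min.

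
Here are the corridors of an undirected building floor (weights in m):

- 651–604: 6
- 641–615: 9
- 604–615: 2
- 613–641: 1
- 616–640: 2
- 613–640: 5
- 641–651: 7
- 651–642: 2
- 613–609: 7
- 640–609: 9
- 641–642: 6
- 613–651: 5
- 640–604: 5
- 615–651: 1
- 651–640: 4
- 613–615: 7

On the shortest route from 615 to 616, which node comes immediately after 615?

Compare a few routes:
615–651–640–616: 1+4+2 = 7
615–651–613–640–616: 1+5+5+2 = 13
615–604–640–616: 2+5+2 = 9
The minimum is 7 m via 615–651–640–616.
So from 615 the first move is to 651.

651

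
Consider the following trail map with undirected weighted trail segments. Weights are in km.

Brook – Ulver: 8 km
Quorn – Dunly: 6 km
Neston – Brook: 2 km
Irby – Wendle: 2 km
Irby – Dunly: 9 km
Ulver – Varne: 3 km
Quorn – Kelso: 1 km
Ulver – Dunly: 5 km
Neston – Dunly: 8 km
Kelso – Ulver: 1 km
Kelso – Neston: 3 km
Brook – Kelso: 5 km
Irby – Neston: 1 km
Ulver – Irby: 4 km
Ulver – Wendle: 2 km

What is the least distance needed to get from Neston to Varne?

Running Dijkstra from Neston:
Neston: 0
Irby: 1  (via Neston)
Brook: 2  (via Neston)
Kelso: 3  (via Neston)
Wendle: 3  (via Irby)
Ulver: 4  (via Kelso)
Quorn: 4  (via Kelso)
Varne: 7  (via Ulver)
Shortest route: Neston–Kelso–Ulver–Varne = 7 km.

7 km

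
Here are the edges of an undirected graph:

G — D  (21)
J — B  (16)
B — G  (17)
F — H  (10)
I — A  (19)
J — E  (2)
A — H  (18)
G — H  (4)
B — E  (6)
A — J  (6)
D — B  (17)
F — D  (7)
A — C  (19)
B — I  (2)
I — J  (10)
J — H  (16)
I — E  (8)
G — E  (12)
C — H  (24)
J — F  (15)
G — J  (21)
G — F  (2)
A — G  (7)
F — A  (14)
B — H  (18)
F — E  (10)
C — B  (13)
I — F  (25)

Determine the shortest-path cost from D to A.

16

Enumerating some paths:
D - F - G - A: 7+2+7 = 16
D - F - A: 7+14 = 21
Cheapest is D - F - G - A at 16.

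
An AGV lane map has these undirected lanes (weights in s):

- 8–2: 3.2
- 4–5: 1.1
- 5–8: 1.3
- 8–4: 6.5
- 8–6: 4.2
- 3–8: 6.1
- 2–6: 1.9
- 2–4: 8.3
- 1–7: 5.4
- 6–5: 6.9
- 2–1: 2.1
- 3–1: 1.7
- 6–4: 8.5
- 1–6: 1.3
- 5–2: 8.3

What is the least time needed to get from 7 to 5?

Enumerating some paths:
7–1–6–8–5: 5.4+1.3+4.2+1.3 = 12.2
7–1–2–8–5: 5.4+2.1+3.2+1.3 = 12
7–1–6–2–8–5: 5.4+1.3+1.9+3.2+1.3 = 13.1
Cheapest is 7–1–2–8–5 at 12 s.

12 s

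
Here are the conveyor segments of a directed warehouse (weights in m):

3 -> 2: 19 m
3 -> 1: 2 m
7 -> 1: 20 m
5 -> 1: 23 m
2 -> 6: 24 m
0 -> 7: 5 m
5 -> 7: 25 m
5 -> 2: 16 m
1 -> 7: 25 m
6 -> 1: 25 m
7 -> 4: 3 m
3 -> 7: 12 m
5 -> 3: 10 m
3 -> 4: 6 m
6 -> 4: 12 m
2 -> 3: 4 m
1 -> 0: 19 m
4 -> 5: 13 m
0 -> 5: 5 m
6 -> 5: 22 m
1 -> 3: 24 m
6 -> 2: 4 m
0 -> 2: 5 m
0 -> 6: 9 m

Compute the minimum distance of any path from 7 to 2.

Enumerating some paths:
7–4–5–3–1–0–2: 3+13+10+2+19+5 = 52
7–4–5–2: 3+13+16 = 32
7–1–0–2: 20+19+5 = 44
7–4–5–3–2: 3+13+10+19 = 45
Cheapest is 7–4–5–2 at 32 m.

32 m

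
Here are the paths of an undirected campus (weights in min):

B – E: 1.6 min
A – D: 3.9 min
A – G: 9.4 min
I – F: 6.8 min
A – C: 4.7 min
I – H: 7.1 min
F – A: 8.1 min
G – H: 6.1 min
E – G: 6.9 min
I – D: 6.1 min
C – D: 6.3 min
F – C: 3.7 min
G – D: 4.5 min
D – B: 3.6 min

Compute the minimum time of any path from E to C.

11.5 min

Compare a few routes:
E–G–D–C: 6.9+4.5+6.3 = 17.7
E–B–D–C: 1.6+3.6+6.3 = 11.5
E–B–D–A–C: 1.6+3.6+3.9+4.7 = 13.8
Cheapest is E–B–D–C at 11.5 min.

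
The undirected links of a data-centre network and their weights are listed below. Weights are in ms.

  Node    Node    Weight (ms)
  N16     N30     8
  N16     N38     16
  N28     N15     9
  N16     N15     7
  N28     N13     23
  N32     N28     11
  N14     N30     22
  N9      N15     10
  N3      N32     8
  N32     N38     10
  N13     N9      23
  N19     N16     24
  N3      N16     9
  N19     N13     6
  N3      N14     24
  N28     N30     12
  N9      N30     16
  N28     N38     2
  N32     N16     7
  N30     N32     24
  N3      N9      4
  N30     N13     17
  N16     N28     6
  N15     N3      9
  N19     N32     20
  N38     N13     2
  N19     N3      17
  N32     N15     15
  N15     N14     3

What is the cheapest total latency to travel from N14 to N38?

14 ms

Settle nodes by increasing distance from N14:
N14: 0
N15: 3  (via N14)
N16: 10  (via N15)
N28: 12  (via N15)
N3: 12  (via N15)
N9: 13  (via N15)
N38: 14  (via N28)
Shortest route: N14–N15–N28–N38 = 14 ms.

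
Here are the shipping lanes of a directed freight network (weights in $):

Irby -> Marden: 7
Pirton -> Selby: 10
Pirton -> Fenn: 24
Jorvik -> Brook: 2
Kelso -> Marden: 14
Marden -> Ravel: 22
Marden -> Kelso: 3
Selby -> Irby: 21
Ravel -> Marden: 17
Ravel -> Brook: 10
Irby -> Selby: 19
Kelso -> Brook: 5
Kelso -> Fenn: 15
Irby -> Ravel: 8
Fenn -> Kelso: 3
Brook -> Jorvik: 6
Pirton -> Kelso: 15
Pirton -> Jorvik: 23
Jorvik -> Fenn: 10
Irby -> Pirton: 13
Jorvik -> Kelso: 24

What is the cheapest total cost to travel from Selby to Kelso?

$31

Shortest distances from Selby:
Selby: 0
Irby: 21  (via Selby)
Marden: 28  (via Irby)
Ravel: 29  (via Irby)
Kelso: 31  (via Marden)
Shortest route: Selby–Irby–Marden–Kelso = $31.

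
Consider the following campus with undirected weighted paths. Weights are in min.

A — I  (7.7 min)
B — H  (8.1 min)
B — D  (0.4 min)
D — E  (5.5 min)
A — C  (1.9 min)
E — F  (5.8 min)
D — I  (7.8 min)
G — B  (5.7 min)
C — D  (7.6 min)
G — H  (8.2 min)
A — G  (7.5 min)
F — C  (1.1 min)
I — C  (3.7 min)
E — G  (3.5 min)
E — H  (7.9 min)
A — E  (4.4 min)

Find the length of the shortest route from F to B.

Running Dijkstra from F:
F: 0
C: 1.1  (via F)
A: 3  (via C)
I: 4.8  (via C)
E: 5.8  (via F)
D: 8.7  (via C)
B: 9.1  (via D)
Shortest route: F–C–D–B = 9.1 min.

9.1 min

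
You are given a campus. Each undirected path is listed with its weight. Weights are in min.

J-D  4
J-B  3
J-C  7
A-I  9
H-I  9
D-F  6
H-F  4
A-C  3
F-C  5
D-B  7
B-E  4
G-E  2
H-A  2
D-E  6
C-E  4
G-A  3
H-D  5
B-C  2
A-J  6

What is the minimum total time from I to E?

Candidate routes:
I - A - G - E: 9+3+2 = 14
I - A - C - E: 9+3+4 = 16
I - H - A - G - E: 9+2+3+2 = 16
Cheapest is I - A - G - E at 14 min.

14 min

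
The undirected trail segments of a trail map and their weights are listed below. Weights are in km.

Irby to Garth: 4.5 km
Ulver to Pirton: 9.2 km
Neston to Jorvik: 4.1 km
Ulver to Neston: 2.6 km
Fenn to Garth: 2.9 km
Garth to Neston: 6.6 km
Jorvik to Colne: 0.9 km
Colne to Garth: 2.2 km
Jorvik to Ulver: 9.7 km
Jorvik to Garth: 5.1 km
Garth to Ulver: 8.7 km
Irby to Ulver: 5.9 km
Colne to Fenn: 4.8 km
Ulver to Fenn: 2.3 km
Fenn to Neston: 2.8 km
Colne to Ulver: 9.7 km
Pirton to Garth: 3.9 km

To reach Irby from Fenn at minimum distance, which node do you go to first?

Enumerating some paths:
Fenn → Ulver → Irby: 2.3+5.9 = 8.2
Fenn → Neston → Ulver → Irby: 2.8+2.6+5.9 = 11.3
Fenn → Garth → Irby: 2.9+4.5 = 7.4
Cheapest is Fenn → Garth → Irby at 7.4 km.
So from Fenn the first move is to Garth.

Garth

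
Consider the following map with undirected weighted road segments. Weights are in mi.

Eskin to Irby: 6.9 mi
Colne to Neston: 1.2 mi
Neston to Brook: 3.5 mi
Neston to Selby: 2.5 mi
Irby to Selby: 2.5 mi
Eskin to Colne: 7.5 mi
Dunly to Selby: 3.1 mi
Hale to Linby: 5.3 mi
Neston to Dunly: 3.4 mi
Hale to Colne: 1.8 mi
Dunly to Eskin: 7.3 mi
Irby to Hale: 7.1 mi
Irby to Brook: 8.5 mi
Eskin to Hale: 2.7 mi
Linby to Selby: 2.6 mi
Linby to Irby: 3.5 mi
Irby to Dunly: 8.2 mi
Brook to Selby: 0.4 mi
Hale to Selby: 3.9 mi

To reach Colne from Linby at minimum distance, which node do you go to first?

Enumerating some paths:
Linby - Hale - Colne: 5.3+1.8 = 7.1
Linby - Selby - Neston - Colne: 2.6+2.5+1.2 = 6.3
Cheapest is Linby - Selby - Neston - Colne at 6.3 mi.
So from Linby the first move is to Selby.

Selby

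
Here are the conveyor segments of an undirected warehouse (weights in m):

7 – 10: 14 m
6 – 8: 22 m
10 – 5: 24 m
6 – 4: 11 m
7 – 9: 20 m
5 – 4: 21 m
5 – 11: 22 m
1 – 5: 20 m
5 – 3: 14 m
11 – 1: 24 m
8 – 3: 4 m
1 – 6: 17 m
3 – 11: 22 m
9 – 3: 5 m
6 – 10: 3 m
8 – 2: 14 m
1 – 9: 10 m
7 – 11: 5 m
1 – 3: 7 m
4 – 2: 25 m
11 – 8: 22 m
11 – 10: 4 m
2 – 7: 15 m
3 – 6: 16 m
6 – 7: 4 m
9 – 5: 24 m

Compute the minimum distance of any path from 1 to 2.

Shortest distances from 1:
1: 0
3: 7  (via 1)
9: 10  (via 1)
8: 11  (via 3)
6: 17  (via 1)
5: 20  (via 1)
10: 20  (via 6)
7: 21  (via 6)
11: 24  (via 1)
2: 25  (via 8)
Shortest route: 1 → 3 → 8 → 2 = 25 m.

25 m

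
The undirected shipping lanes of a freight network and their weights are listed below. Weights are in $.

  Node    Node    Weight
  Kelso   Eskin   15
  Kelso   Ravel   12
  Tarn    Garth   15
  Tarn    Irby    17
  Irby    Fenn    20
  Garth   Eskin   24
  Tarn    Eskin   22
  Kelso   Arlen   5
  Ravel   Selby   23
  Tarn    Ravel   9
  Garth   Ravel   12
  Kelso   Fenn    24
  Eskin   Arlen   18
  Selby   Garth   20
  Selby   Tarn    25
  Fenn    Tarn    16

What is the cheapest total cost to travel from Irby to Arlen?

$43

Compare a few routes:
Irby–Tarn–Ravel–Kelso–Arlen: 17+9+12+5 = 43
Irby–Tarn–Eskin–Kelso–Arlen: 17+22+15+5 = 59
Irby–Fenn–Kelso–Arlen: 20+24+5 = 49
Irby–Tarn–Eskin–Arlen: 17+22+18 = 57
The minimum is $43 via Irby–Tarn–Ravel–Kelso–Arlen.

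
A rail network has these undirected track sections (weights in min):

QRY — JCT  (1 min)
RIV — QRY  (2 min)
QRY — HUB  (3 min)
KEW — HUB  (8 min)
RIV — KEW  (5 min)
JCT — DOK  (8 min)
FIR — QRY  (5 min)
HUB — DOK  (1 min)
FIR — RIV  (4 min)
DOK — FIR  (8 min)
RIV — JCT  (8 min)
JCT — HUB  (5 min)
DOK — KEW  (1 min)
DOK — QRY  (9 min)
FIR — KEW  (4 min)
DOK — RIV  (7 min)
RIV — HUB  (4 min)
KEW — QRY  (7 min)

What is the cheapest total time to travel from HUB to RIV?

Settle nodes by increasing distance from HUB:
HUB: 0
DOK: 1  (via HUB)
KEW: 2  (via DOK)
QRY: 3  (via HUB)
RIV: 4  (via HUB)
Shortest route: HUB → RIV = 4 min.

4 min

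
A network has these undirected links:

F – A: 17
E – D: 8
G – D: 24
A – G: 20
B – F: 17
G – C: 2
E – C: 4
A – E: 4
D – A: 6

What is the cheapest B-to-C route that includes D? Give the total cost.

Best B to D: B → F → A → D costing 40
Shortest D→C: D → E → C = 12
Total via D: 40 + 12 = 52.

52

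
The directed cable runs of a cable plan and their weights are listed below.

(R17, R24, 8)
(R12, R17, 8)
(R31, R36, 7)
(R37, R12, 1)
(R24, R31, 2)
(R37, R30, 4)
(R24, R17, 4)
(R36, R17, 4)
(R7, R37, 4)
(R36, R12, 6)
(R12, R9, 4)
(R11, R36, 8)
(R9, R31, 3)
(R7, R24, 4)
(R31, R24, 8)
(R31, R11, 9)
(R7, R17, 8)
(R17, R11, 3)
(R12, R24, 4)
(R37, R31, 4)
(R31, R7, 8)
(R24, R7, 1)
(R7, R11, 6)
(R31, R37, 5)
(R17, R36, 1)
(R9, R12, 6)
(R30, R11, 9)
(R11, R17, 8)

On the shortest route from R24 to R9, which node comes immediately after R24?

R7

Candidate routes:
R24–R17–R36–R12–R9: 4+1+6+4 = 15
R24–R7–R37–R12–R9: 1+4+1+4 = 10
R24–R31–R37–R12–R9: 2+5+1+4 = 12
Cheapest is R24–R7–R37–R12–R9 at 10.
So from R24 the first move is to R7.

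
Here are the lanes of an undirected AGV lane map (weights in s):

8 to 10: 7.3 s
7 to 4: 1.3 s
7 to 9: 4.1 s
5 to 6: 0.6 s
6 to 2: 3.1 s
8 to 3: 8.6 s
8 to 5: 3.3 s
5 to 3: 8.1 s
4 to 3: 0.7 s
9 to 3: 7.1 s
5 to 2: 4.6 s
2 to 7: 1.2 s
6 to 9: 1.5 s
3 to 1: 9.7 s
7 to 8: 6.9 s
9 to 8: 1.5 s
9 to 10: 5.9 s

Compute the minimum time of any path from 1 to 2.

12.9 s

Compare a few routes:
1 → 3 → 9 → 6 → 2: 9.7+7.1+1.5+3.1 = 21.4
1 → 3 → 4 → 7 → 2: 9.7+0.7+1.3+1.2 = 12.9
1 → 3 → 5 → 6 → 2: 9.7+8.1+0.6+3.1 = 21.5
1 → 3 → 4 → 7 → 9 → 6 → 2: 9.7+0.7+1.3+4.1+1.5+3.1 = 20.4
The minimum is 12.9 s via 1 → 3 → 4 → 7 → 2.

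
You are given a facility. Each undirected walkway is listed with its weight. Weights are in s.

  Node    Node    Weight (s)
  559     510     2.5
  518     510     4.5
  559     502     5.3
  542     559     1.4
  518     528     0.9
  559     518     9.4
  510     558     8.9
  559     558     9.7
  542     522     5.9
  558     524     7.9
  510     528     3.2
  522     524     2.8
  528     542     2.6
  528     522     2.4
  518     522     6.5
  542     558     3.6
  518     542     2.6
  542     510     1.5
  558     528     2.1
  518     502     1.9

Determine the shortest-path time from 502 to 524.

8 s

Candidate routes:
502–518–522–524: 1.9+6.5+2.8 = 11.2
502–518–528–522–524: 1.9+0.9+2.4+2.8 = 8
The minimum is 8 s via 502–518–528–522–524.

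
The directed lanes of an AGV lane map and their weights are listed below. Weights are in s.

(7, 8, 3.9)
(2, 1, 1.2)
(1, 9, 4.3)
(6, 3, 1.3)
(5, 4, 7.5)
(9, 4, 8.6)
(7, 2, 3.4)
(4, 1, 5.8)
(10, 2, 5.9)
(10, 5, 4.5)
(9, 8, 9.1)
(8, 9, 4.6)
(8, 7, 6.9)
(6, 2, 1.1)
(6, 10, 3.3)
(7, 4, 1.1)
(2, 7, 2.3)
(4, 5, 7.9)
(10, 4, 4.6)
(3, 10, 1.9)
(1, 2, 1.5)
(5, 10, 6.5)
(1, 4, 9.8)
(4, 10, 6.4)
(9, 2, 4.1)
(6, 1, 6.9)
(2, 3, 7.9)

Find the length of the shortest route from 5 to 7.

Shortest distances from 5:
5: 0
10: 6.5  (via 5)
4: 7.5  (via 5)
2: 12.4  (via 10)
1: 13.3  (via 4)
7: 14.7  (via 2)
Shortest route: 5 → 10 → 2 → 7 = 14.7 s.

14.7 s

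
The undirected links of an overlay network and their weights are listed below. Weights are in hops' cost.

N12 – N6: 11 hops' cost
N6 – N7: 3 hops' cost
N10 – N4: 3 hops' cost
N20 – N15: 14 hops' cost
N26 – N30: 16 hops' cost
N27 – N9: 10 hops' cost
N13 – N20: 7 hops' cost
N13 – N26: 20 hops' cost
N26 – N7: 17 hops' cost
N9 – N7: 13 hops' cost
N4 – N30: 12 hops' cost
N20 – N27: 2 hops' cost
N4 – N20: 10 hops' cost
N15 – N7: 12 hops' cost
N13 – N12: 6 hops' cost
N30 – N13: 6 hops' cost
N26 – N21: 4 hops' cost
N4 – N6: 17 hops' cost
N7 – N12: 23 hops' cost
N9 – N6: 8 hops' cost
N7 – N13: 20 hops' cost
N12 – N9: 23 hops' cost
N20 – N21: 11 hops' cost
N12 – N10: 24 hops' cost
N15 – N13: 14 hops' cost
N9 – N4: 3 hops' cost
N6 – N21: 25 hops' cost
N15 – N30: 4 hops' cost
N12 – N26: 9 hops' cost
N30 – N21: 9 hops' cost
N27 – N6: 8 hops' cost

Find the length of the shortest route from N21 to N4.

21 hops' cost

Enumerating some paths:
N21 → N30 → N4: 9+12 = 21
N21 → N20 → N27 → N9 → N4: 11+2+10+3 = 26
The minimum is 21 hops' cost via N21 → N30 → N4.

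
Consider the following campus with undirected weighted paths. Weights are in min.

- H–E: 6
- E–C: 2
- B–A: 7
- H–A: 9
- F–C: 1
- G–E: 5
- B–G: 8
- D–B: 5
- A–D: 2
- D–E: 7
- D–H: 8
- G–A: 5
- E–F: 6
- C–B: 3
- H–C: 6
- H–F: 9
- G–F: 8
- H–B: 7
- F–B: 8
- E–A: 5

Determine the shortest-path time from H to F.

7 min

Shortest distances from H:
H: 0
C: 6  (via H)
E: 6  (via H)
B: 7  (via H)
F: 7  (via C)
Shortest route: H → C → F = 7 min.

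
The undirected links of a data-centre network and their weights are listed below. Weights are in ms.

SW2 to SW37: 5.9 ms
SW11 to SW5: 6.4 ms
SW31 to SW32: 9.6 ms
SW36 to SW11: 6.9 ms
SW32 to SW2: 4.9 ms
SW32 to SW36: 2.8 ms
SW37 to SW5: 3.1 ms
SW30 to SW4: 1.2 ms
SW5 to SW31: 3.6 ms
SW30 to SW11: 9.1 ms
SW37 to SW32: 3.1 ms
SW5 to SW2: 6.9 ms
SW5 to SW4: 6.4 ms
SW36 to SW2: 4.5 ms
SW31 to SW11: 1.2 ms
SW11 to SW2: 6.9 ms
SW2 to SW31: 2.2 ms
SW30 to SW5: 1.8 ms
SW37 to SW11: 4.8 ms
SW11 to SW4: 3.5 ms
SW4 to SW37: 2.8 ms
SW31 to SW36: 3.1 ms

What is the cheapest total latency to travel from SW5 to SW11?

4.8 ms

Enumerating some paths:
SW5–SW30–SW4–SW11: 1.8+1.2+3.5 = 6.5
SW5–SW11: 6.4 = 6.4
SW5–SW31–SW11: 3.6+1.2 = 4.8
Cheapest is SW5–SW31–SW11 at 4.8 ms.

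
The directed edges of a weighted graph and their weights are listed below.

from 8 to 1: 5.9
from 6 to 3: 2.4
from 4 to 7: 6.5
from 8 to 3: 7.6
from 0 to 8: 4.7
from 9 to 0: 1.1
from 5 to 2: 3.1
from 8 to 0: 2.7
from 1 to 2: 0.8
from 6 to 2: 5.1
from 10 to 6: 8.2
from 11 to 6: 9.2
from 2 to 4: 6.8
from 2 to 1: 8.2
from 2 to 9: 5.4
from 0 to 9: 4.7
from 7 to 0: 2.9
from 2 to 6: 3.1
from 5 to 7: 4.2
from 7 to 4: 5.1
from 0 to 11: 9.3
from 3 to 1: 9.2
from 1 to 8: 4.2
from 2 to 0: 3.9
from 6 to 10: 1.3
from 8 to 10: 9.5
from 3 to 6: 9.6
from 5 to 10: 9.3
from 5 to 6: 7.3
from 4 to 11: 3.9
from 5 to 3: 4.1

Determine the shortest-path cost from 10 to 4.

Running Dijkstra from 10:
10: 0
6: 8.2  (via 10)
3: 10.6  (via 6)
2: 13.3  (via 6)
0: 17.2  (via 2)
9: 18.7  (via 2)
1: 19.8  (via 3)
4: 20.1  (via 2)
Shortest route: 10 → 6 → 2 → 4 = 20.1.

20.1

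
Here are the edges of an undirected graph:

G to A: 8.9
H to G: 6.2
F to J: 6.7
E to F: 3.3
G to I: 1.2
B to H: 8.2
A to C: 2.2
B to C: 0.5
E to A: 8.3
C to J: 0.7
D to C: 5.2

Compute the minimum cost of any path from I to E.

18.4

Running Dijkstra from I:
I: 0
G: 1.2  (via I)
H: 7.4  (via G)
A: 10.1  (via G)
C: 12.3  (via A)
B: 12.8  (via C)
J: 13  (via C)
D: 17.5  (via C)
E: 18.4  (via A)
Shortest route: I → G → A → E = 18.4.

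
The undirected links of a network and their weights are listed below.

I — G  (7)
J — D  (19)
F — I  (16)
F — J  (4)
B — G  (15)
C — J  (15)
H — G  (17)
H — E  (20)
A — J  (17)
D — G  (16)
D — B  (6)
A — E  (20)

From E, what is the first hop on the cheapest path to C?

A

Candidate routes:
E - H - G - I - F - J - C: 20+17+7+16+4+15 = 79
E - A - J - C: 20+17+15 = 52
Cheapest is E - A - J - C at 52.
So from E the first move is to A.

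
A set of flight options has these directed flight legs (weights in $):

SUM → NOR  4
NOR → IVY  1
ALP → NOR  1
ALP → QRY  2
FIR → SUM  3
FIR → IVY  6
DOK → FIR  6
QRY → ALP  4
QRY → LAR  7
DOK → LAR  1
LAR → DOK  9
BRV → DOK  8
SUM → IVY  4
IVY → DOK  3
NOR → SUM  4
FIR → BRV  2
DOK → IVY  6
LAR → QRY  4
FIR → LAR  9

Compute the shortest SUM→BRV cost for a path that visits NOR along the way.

$16

Shortest SUM→NOR: SUM–NOR = 4
Shortest NOR→BRV: NOR–IVY–DOK–FIR–BRV = 12
Total via NOR: 4 + 12 = $16.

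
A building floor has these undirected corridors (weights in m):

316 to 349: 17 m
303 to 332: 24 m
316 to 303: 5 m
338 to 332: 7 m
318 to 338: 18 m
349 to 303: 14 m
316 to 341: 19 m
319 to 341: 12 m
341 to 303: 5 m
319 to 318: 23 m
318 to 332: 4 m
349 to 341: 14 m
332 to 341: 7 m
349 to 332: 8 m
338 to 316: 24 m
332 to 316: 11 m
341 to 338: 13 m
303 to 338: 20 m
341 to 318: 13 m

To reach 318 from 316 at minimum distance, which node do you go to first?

Enumerating some paths:
316 - 303 - 341 - 332 - 318: 5+5+7+4 = 21
316 - 332 - 318: 11+4 = 15
316 - 349 - 332 - 318: 17+8+4 = 29
316 - 303 - 341 - 318: 5+5+13 = 23
The minimum is 15 m via 316 - 332 - 318.
So from 316 the first move is to 332.

332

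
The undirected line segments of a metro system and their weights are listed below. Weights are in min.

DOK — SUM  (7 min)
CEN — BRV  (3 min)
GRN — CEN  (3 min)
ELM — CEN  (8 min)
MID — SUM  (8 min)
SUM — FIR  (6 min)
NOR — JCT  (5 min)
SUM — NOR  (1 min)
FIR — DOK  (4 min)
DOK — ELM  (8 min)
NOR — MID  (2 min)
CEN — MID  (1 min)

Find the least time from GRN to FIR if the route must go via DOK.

18 min

Shortest GRN→DOK: GRN–CEN–MID–NOR–SUM–DOK = 14
Shortest DOK→FIR: DOK–FIR = 4
Total via DOK: 14 + 4 = 18 min.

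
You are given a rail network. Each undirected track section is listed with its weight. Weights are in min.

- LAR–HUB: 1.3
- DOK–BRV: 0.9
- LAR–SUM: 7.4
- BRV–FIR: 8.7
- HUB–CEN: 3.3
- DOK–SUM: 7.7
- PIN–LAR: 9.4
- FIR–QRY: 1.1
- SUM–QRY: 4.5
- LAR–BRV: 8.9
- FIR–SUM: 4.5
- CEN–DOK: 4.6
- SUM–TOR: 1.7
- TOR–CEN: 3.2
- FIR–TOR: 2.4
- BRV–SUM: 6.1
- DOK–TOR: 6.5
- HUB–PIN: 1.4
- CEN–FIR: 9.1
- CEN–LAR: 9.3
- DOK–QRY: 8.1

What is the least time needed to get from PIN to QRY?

11.4 min

Candidate routes:
PIN → HUB → LAR → SUM → QRY: 1.4+1.3+7.4+4.5 = 14.6
PIN → HUB → CEN → TOR → FIR → QRY: 1.4+3.3+3.2+2.4+1.1 = 11.4
PIN → HUB → CEN → TOR → SUM → QRY: 1.4+3.3+3.2+1.7+4.5 = 14.1
Cheapest is PIN → HUB → CEN → TOR → FIR → QRY at 11.4 min.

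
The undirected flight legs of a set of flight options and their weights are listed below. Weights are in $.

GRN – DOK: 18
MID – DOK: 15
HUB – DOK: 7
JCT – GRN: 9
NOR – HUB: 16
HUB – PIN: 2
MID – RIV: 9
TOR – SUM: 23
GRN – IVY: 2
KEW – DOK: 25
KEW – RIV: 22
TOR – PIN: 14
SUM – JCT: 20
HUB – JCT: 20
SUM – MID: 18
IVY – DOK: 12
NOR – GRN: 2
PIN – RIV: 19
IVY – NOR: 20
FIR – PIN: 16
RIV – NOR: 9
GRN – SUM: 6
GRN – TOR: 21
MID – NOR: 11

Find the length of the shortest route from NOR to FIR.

Settle nodes by increasing distance from NOR:
NOR: 0
GRN: 2  (via NOR)
IVY: 4  (via GRN)
SUM: 8  (via GRN)
RIV: 9  (via NOR)
MID: 11  (via NOR)
JCT: 11  (via GRN)
DOK: 16  (via IVY)
HUB: 16  (via NOR)
PIN: 18  (via HUB)
TOR: 23  (via GRN)
KEW: 31  (via RIV)
FIR: 34  (via PIN)
Shortest route: NOR–HUB–PIN–FIR = $34.

$34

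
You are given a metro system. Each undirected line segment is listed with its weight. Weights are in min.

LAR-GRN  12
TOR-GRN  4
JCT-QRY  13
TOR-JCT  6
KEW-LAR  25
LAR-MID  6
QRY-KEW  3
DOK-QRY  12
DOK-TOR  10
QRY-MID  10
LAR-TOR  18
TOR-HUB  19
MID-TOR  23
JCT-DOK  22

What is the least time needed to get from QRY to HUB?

38 min

Candidate routes:
QRY - DOK - TOR - HUB: 12+10+19 = 41
QRY - JCT - TOR - HUB: 13+6+19 = 38
Cheapest is QRY - JCT - TOR - HUB at 38 min.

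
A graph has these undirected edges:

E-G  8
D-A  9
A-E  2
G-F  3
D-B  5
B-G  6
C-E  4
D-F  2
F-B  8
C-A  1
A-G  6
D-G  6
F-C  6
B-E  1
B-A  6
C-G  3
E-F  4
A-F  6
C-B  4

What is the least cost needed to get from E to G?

6

Candidate routes:
E → A → C → G: 2+1+3 = 6
E → C → G: 4+3 = 7
E → B → G: 1+6 = 7
The minimum is 6 via E → A → C → G.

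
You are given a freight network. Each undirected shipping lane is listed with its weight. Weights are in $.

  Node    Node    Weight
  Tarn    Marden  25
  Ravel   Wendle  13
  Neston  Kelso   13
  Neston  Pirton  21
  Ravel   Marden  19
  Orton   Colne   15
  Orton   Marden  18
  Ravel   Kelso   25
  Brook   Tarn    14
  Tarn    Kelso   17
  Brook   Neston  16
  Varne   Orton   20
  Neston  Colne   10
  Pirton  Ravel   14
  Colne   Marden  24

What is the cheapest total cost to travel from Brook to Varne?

Candidate routes:
Brook–Neston–Colne–Orton–Varne: 16+10+15+20 = 61
Brook–Neston–Colne–Marden–Orton–Varne: 16+10+24+18+20 = 88
Brook–Tarn–Marden–Orton–Varne: 14+25+18+20 = 77
The minimum is $61 via Brook–Neston–Colne–Orton–Varne.

$61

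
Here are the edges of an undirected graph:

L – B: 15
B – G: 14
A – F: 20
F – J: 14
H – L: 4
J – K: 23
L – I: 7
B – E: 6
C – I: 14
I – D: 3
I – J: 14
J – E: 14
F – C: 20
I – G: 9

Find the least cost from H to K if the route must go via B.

62

Best H to B: H → L → B costing 19
Shortest B→K: B → E → J → K = 43
Total via B: 19 + 43 = 62.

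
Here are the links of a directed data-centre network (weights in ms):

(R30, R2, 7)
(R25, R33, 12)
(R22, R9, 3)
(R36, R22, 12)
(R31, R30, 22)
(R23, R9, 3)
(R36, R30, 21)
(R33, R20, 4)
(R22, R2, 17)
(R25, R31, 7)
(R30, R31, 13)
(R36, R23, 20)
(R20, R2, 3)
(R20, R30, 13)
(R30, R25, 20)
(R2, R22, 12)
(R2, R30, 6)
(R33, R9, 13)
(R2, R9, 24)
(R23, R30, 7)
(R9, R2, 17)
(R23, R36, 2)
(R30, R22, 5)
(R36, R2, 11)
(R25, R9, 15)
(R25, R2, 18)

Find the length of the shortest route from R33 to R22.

18 ms

Running Dijkstra from R33:
R33: 0
R20: 4  (via R33)
R2: 7  (via R20)
R9: 13  (via R33)
R30: 13  (via R2)
R22: 18  (via R30)
Shortest route: R33–R20–R2–R30–R22 = 18 ms.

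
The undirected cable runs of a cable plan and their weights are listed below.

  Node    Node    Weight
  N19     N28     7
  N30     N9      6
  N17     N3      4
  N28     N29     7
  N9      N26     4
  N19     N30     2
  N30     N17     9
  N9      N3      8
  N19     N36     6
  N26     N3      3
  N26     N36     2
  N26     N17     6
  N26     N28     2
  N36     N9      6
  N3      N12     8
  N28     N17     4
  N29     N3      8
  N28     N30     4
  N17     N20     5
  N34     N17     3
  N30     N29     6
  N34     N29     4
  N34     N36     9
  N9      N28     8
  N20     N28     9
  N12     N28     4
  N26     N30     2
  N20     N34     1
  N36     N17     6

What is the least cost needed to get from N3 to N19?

7

Compare a few routes:
N3 → N26 → N28 → N30 → N19: 3+2+4+2 = 11
N3 → N26 → N30 → N19: 3+2+2 = 7
Cheapest is N3 → N26 → N30 → N19 at 7.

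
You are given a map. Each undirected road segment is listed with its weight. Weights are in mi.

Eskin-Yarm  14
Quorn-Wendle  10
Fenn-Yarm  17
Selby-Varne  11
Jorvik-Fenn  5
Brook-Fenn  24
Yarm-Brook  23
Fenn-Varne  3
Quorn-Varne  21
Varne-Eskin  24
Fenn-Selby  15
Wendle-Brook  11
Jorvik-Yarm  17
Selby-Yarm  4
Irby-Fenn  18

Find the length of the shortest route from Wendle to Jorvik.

Running Dijkstra from Wendle:
Wendle: 0
Quorn: 10  (via Wendle)
Brook: 11  (via Wendle)
Varne: 31  (via Quorn)
Fenn: 34  (via Varne)
Yarm: 34  (via Brook)
Selby: 38  (via Yarm)
Jorvik: 39  (via Fenn)
Shortest route: Wendle → Quorn → Varne → Fenn → Jorvik = 39 mi.

39 mi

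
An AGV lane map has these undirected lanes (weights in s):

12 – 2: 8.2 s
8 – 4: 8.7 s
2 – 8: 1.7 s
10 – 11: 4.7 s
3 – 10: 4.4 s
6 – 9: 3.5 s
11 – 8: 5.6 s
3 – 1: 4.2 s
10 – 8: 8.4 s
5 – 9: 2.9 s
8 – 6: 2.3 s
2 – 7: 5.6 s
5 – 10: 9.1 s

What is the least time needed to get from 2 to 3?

14.5 s

Candidate routes:
2 - 8 - 11 - 10 - 3: 1.7+5.6+4.7+4.4 = 16.4
2 - 8 - 10 - 3: 1.7+8.4+4.4 = 14.5
Cheapest is 2 - 8 - 10 - 3 at 14.5 s.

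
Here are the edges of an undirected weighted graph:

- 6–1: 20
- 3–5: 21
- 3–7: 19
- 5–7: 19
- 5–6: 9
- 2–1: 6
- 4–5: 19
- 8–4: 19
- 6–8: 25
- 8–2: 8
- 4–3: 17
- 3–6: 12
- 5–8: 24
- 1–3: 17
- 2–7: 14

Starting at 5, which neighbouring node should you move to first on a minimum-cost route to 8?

Enumerating some paths:
5 - 6 - 8: 9+25 = 34
5 - 7 - 2 - 8: 19+14+8 = 41
5 - 4 - 8: 19+19 = 38
5 - 8: 24 = 24
Cheapest is 5 - 8 at 24.
So from 5 the first move is to 8.

8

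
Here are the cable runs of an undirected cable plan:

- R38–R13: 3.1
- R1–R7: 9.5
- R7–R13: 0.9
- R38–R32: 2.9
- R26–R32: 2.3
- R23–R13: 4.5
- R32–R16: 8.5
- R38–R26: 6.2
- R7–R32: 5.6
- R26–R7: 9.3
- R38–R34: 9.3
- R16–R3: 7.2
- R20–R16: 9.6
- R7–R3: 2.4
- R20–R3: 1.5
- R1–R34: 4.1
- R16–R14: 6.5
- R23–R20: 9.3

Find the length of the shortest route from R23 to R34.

Enumerating some paths:
R23 → R13 → R38 → R34: 4.5+3.1+9.3 = 16.9
R23 → R13 → R7 → R1 → R34: 4.5+0.9+9.5+4.1 = 19
R23 → R20 → R3 → R7 → R13 → R38 → R34: 9.3+1.5+2.4+0.9+3.1+9.3 = 26.5
R23 → R13 → R7 → R32 → R38 → R34: 4.5+0.9+5.6+2.9+9.3 = 23.2
The minimum is 16.9 via R23 → R13 → R38 → R34.

16.9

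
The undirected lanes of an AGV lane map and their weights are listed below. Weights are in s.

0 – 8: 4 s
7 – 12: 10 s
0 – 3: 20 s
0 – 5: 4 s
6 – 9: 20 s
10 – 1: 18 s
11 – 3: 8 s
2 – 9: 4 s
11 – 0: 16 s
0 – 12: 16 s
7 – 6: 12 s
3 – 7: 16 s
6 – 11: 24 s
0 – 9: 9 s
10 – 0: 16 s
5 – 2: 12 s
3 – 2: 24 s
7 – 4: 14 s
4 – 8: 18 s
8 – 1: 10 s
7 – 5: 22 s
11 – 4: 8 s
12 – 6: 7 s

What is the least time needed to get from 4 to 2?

Shortest distances from 4:
4: 0
11: 8  (via 4)
7: 14  (via 4)
3: 16  (via 11)
8: 18  (via 4)
0: 22  (via 8)
12: 24  (via 7)
5: 26  (via 0)
6: 26  (via 7)
1: 28  (via 8)
9: 31  (via 0)
2: 35  (via 9)
Shortest route: 4–8–0–9–2 = 35 s.

35 s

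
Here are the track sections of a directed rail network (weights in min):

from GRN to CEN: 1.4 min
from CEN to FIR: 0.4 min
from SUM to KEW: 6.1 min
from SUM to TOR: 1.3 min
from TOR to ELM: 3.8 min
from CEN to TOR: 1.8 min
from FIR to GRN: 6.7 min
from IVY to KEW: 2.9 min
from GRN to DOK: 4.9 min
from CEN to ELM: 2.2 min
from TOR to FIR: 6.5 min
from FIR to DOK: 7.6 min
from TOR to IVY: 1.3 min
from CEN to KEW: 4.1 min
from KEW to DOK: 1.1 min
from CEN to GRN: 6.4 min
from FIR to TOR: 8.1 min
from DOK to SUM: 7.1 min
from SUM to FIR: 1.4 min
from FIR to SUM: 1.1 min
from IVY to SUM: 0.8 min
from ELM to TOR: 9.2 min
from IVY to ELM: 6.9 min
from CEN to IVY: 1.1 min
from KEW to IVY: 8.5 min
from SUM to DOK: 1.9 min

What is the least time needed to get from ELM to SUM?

Shortest distances from ELM:
ELM: 0
TOR: 9.2  (via ELM)
IVY: 10.5  (via TOR)
SUM: 11.3  (via IVY)
Shortest route: ELM–TOR–IVY–SUM = 11.3 min.

11.3 min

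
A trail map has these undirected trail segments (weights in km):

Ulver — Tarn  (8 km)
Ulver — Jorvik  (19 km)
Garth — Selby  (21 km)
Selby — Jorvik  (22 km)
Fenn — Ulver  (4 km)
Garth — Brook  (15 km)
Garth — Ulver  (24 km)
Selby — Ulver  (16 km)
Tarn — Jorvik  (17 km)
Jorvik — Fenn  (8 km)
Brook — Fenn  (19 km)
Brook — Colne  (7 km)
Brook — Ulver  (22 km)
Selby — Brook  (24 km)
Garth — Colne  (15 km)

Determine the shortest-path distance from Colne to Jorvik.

Running Dijkstra from Colne:
Colne: 0
Brook: 7  (via Colne)
Garth: 15  (via Colne)
Fenn: 26  (via Brook)
Ulver: 29  (via Brook)
Selby: 31  (via Brook)
Jorvik: 34  (via Fenn)
Shortest route: Colne–Brook–Fenn–Jorvik = 34 km.

34 km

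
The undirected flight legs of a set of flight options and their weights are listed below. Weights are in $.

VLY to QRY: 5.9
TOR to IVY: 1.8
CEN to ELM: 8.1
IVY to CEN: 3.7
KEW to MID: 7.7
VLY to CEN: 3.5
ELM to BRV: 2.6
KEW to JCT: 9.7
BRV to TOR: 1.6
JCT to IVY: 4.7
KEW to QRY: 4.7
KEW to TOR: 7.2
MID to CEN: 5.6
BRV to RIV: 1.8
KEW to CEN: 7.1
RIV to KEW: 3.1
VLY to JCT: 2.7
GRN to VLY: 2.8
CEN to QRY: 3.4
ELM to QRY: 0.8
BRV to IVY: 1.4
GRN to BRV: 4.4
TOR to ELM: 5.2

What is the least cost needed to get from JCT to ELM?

Shortest distances from JCT:
JCT: 0
VLY: 2.7  (via JCT)
IVY: 4.7  (via JCT)
GRN: 5.5  (via VLY)
BRV: 6.1  (via IVY)
CEN: 6.2  (via VLY)
TOR: 6.5  (via IVY)
RIV: 7.9  (via BRV)
QRY: 8.6  (via VLY)
ELM: 8.7  (via BRV)
Shortest route: JCT–IVY–BRV–ELM = $8.7.

$8.7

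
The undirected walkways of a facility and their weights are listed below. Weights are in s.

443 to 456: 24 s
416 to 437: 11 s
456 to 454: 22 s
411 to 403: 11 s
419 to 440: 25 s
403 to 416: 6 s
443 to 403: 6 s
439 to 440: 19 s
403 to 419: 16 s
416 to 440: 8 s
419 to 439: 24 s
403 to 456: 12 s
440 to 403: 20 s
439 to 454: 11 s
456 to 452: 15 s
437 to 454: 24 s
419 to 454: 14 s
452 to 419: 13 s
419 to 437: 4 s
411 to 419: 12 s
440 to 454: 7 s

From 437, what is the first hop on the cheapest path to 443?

416

Compare a few routes:
437 → 419 → 411 → 403 → 443: 4+12+11+6 = 33
437 → 416 → 403 → 443: 11+6+6 = 23
437 → 419 → 403 → 443: 4+16+6 = 26
437 → 419 → 454 → 440 → 416 → 403 → 443: 4+14+7+8+6+6 = 45
The minimum is 23 s via 437 → 416 → 403 → 443.
So from 437 the first move is to 416.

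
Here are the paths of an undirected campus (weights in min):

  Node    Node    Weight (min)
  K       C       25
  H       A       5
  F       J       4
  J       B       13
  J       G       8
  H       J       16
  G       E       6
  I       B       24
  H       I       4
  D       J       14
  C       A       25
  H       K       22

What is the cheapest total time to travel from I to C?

Candidate routes:
I–H–A–C: 4+5+25 = 34
I–B–J–H–A–C: 24+13+16+5+25 = 83
I–H–K–C: 4+22+25 = 51
Cheapest is I–H–A–C at 34 min.

34 min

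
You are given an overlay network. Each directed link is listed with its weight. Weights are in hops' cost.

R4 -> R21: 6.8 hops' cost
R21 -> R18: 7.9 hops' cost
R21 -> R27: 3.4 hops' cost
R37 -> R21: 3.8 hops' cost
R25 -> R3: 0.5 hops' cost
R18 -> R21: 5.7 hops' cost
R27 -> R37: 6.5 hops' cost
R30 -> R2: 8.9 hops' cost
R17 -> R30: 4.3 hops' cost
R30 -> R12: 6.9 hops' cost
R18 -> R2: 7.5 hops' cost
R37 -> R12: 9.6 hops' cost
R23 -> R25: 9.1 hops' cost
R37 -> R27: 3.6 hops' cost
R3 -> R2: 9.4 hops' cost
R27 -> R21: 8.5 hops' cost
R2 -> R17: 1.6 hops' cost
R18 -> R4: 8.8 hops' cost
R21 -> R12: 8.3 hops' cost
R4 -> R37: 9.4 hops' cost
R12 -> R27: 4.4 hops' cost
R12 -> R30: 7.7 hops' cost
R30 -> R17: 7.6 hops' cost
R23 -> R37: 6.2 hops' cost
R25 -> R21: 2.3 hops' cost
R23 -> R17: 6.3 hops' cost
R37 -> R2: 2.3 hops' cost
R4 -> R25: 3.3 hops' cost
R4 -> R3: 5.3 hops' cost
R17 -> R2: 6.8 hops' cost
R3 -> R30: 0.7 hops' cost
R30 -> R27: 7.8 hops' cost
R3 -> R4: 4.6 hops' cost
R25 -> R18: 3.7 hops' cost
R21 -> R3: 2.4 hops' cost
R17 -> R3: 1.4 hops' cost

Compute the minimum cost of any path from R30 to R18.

20.6 hops' cost

Running Dijkstra from R30:
R30: 0
R12: 6.9  (via R30)
R17: 7.6  (via R30)
R27: 7.8  (via R30)
R2: 8.9  (via R30)
R3: 9  (via R17)
R4: 13.6  (via R3)
R37: 14.3  (via R27)
R21: 16.3  (via R27)
R25: 16.9  (via R4)
R18: 20.6  (via R25)
Shortest route: R30–R17–R3–R4–R25–R18 = 20.6 hops' cost.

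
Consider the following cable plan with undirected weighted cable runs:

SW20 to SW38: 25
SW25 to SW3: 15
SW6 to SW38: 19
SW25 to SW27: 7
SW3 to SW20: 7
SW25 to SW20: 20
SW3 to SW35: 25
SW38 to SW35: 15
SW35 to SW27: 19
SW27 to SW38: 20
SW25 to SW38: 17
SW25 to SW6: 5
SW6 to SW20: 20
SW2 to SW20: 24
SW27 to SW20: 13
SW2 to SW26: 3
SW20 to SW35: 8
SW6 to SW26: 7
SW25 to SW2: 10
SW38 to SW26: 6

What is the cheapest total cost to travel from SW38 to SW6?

13

Enumerating some paths:
SW38 - SW6: 19 = 19
SW38 - SW25 - SW6: 17+5 = 22
SW38 - SW26 - SW6: 6+7 = 13
The minimum is 13 via SW38 - SW26 - SW6.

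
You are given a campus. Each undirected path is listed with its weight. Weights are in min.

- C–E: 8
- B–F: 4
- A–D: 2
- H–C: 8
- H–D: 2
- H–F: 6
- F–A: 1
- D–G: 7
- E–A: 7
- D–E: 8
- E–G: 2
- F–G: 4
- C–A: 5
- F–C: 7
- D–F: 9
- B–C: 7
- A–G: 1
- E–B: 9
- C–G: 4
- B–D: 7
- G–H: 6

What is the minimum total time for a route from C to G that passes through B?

Shortest C→B: C → B = 7
Best B to G: B → F → A → G costing 6
Total via B: 7 + 6 = 13 min.

13 min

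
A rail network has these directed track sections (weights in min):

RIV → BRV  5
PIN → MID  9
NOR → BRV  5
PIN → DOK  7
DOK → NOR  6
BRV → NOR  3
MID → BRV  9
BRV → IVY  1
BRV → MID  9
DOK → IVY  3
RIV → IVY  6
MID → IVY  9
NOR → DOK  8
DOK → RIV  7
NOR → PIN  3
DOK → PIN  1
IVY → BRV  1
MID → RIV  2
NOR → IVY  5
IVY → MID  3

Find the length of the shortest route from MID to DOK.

18 min

Enumerating some paths:
MID–RIV–BRV–NOR–DOK: 2+5+3+8 = 18
MID–RIV–BRV–NOR–PIN–DOK: 2+5+3+3+7 = 20
The minimum is 18 min via MID–RIV–BRV–NOR–DOK.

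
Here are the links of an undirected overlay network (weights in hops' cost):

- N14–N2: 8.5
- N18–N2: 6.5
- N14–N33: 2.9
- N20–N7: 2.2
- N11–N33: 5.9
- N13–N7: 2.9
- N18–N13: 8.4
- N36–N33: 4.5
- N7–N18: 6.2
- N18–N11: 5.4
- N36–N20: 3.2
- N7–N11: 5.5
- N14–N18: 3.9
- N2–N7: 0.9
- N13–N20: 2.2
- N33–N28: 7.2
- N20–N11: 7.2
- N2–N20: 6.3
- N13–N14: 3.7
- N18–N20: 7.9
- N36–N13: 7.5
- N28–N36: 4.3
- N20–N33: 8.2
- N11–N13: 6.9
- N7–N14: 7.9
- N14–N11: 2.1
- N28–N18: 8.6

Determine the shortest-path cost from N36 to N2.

6.3 hops' cost

Running Dijkstra from N36:
N36: 0
N20: 3.2  (via N36)
N28: 4.3  (via N36)
N33: 4.5  (via N36)
N13: 5.4  (via N20)
N7: 5.4  (via N20)
N2: 6.3  (via N7)
Shortest route: N36 → N20 → N7 → N2 = 6.3 hops' cost.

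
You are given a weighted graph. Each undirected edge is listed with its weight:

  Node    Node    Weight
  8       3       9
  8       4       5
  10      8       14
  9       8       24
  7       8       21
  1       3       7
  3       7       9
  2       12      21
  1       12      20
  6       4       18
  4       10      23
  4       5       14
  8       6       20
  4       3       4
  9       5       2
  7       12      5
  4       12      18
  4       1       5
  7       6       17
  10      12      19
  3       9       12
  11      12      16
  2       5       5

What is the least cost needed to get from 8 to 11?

39

Candidate routes:
8–4–1–12–11: 5+5+20+16 = 46
8–7–12–11: 21+5+16 = 42
8–4–12–11: 5+18+16 = 39
The minimum is 39 via 8–4–12–11.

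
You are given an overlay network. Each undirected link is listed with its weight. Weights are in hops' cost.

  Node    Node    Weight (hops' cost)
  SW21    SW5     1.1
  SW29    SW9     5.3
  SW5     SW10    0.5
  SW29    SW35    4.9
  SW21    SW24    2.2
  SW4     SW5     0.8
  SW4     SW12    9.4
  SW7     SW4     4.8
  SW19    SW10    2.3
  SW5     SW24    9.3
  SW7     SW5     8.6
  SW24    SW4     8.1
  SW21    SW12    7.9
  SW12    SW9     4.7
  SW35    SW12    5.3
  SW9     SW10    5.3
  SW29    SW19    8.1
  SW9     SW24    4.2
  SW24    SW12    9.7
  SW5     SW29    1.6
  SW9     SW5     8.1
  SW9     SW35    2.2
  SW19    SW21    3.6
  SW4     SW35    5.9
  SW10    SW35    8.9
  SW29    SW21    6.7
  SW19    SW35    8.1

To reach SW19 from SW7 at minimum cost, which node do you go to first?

Candidate routes:
SW7–SW4–SW5–SW10–SW19: 4.8+0.8+0.5+2.3 = 8.4
SW7–SW4–SW5–SW21–SW19: 4.8+0.8+1.1+3.6 = 10.3
SW7–SW5–SW10–SW19: 8.6+0.5+2.3 = 11.4
Cheapest is SW7–SW4–SW5–SW10–SW19 at 8.4 hops' cost.
So from SW7 the first move is to SW4.

SW4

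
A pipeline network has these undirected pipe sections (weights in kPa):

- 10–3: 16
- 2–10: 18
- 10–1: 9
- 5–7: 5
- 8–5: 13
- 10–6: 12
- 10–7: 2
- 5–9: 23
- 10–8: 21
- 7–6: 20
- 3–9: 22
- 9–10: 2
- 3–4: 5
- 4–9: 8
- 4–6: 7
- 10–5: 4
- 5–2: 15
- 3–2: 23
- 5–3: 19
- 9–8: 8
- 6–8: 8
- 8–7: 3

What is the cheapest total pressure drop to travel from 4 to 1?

Enumerating some paths:
4 → 6 → 10 → 1: 7+12+9 = 28
4 → 9 → 10 → 1: 8+2+9 = 19
Cheapest is 4 → 9 → 10 → 1 at 19 kPa.

19 kPa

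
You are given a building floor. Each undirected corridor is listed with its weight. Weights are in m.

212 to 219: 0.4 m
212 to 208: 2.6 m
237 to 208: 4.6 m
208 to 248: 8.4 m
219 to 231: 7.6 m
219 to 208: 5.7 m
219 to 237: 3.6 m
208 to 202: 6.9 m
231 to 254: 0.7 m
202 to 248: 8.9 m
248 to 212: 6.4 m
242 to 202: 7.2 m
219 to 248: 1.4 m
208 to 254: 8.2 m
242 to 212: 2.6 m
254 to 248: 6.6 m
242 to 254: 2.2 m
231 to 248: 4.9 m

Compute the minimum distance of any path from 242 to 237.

6.6 m

Settle nodes by increasing distance from 242:
242: 0
254: 2.2  (via 242)
212: 2.6  (via 242)
231: 2.9  (via 254)
219: 3  (via 212)
248: 4.4  (via 219)
208: 5.2  (via 212)
237: 6.6  (via 219)
Shortest route: 242 → 212 → 219 → 237 = 6.6 m.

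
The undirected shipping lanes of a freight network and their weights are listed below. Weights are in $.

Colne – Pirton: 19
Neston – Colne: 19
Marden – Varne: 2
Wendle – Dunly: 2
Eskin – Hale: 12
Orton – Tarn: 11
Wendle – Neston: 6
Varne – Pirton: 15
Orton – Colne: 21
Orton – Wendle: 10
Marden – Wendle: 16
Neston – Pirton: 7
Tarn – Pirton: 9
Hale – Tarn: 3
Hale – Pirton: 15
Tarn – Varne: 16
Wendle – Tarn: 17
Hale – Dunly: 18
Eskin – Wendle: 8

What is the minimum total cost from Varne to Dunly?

Compare a few routes:
Varne - Pirton - Neston - Wendle - Dunly: 15+7+6+2 = 30
Varne - Tarn - Wendle - Dunly: 16+17+2 = 35
Varne - Marden - Wendle - Dunly: 2+16+2 = 20
Cheapest is Varne - Marden - Wendle - Dunly at $20.

$20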